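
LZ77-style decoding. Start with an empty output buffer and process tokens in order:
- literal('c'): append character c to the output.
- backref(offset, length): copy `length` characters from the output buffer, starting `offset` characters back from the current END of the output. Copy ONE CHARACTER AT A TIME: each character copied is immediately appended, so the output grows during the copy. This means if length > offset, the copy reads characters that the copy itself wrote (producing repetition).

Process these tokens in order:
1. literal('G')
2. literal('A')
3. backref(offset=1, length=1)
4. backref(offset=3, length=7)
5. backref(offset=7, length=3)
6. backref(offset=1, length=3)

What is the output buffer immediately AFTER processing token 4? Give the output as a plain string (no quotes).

Token 1: literal('G'). Output: "G"
Token 2: literal('A'). Output: "GA"
Token 3: backref(off=1, len=1). Copied 'A' from pos 1. Output: "GAA"
Token 4: backref(off=3, len=7) (overlapping!). Copied 'GAAGAAG' from pos 0. Output: "GAAGAAGAAG"

Answer: GAAGAAGAAG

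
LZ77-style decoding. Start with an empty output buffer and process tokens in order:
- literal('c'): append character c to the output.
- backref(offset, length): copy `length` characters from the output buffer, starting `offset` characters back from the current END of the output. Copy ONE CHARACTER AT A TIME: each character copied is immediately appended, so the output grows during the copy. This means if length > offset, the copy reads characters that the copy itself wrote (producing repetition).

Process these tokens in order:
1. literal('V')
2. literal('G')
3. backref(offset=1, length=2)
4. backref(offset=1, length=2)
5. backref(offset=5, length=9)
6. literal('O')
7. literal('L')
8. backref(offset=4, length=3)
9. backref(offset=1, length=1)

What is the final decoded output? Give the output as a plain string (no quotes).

Token 1: literal('V'). Output: "V"
Token 2: literal('G'). Output: "VG"
Token 3: backref(off=1, len=2) (overlapping!). Copied 'GG' from pos 1. Output: "VGGG"
Token 4: backref(off=1, len=2) (overlapping!). Copied 'GG' from pos 3. Output: "VGGGGG"
Token 5: backref(off=5, len=9) (overlapping!). Copied 'GGGGGGGGG' from pos 1. Output: "VGGGGGGGGGGGGGG"
Token 6: literal('O'). Output: "VGGGGGGGGGGGGGGO"
Token 7: literal('L'). Output: "VGGGGGGGGGGGGGGOL"
Token 8: backref(off=4, len=3). Copied 'GGO' from pos 13. Output: "VGGGGGGGGGGGGGGOLGGO"
Token 9: backref(off=1, len=1). Copied 'O' from pos 19. Output: "VGGGGGGGGGGGGGGOLGGOO"

Answer: VGGGGGGGGGGGGGGOLGGOO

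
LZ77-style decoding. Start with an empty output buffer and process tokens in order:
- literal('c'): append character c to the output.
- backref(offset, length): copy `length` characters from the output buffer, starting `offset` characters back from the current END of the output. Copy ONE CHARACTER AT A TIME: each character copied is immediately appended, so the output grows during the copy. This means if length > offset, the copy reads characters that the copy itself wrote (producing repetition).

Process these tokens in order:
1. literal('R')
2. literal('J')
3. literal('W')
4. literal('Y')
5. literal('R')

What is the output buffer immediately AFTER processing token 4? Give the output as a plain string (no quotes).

Token 1: literal('R'). Output: "R"
Token 2: literal('J'). Output: "RJ"
Token 3: literal('W'). Output: "RJW"
Token 4: literal('Y'). Output: "RJWY"

Answer: RJWY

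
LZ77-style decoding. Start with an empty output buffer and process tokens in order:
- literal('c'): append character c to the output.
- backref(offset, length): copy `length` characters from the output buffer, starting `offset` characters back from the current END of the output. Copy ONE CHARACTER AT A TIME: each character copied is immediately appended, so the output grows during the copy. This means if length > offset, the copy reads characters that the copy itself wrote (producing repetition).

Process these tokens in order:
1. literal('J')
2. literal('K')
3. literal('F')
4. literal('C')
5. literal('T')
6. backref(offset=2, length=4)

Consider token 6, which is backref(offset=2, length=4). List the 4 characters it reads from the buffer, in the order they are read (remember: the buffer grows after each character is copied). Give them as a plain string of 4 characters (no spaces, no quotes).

Token 1: literal('J'). Output: "J"
Token 2: literal('K'). Output: "JK"
Token 3: literal('F'). Output: "JKF"
Token 4: literal('C'). Output: "JKFC"
Token 5: literal('T'). Output: "JKFCT"
Token 6: backref(off=2, len=4). Buffer before: "JKFCT" (len 5)
  byte 1: read out[3]='C', append. Buffer now: "JKFCTC"
  byte 2: read out[4]='T', append. Buffer now: "JKFCTCT"
  byte 3: read out[5]='C', append. Buffer now: "JKFCTCTC"
  byte 4: read out[6]='T', append. Buffer now: "JKFCTCTCT"

Answer: CTCT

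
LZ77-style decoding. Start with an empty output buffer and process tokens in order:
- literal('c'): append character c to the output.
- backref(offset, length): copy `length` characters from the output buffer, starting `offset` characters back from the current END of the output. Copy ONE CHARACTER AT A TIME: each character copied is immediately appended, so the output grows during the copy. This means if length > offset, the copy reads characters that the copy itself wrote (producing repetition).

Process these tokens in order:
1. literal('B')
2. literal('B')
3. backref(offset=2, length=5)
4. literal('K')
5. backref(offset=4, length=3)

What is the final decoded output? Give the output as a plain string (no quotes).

Token 1: literal('B'). Output: "B"
Token 2: literal('B'). Output: "BB"
Token 3: backref(off=2, len=5) (overlapping!). Copied 'BBBBB' from pos 0. Output: "BBBBBBB"
Token 4: literal('K'). Output: "BBBBBBBK"
Token 5: backref(off=4, len=3). Copied 'BBB' from pos 4. Output: "BBBBBBBKBBB"

Answer: BBBBBBBKBBB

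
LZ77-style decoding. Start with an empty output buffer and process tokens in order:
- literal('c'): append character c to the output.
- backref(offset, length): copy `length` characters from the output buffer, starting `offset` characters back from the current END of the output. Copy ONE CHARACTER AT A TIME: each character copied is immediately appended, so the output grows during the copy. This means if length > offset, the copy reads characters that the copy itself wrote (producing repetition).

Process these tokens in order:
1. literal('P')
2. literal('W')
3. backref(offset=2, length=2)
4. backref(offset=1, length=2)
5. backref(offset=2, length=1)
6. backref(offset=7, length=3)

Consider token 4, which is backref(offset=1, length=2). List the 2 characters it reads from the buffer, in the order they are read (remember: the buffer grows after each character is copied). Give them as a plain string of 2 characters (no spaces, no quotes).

Token 1: literal('P'). Output: "P"
Token 2: literal('W'). Output: "PW"
Token 3: backref(off=2, len=2). Copied 'PW' from pos 0. Output: "PWPW"
Token 4: backref(off=1, len=2). Buffer before: "PWPW" (len 4)
  byte 1: read out[3]='W', append. Buffer now: "PWPWW"
  byte 2: read out[4]='W', append. Buffer now: "PWPWWW"

Answer: WW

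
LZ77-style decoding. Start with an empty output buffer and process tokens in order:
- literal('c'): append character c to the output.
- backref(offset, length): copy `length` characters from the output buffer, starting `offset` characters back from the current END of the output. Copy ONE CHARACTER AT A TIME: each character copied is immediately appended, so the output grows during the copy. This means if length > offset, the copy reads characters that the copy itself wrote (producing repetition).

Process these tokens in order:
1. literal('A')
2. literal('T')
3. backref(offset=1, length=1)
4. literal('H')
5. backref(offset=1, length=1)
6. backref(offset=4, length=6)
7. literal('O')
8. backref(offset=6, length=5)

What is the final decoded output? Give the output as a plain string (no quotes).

Answer: ATTHHTTHHTTOTHHTT

Derivation:
Token 1: literal('A'). Output: "A"
Token 2: literal('T'). Output: "AT"
Token 3: backref(off=1, len=1). Copied 'T' from pos 1. Output: "ATT"
Token 4: literal('H'). Output: "ATTH"
Token 5: backref(off=1, len=1). Copied 'H' from pos 3. Output: "ATTHH"
Token 6: backref(off=4, len=6) (overlapping!). Copied 'TTHHTT' from pos 1. Output: "ATTHHTTHHTT"
Token 7: literal('O'). Output: "ATTHHTTHHTTO"
Token 8: backref(off=6, len=5). Copied 'THHTT' from pos 6. Output: "ATTHHTTHHTTOTHHTT"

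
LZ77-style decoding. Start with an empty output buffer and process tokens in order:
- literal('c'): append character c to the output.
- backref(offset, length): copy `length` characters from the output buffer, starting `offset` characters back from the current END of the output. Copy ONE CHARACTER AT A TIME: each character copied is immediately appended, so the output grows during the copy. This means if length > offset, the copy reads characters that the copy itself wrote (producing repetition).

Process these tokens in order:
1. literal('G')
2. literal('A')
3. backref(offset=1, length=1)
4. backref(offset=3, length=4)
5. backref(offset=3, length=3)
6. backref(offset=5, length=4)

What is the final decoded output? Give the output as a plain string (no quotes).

Answer: GAAGAAGAAGAGAA

Derivation:
Token 1: literal('G'). Output: "G"
Token 2: literal('A'). Output: "GA"
Token 3: backref(off=1, len=1). Copied 'A' from pos 1. Output: "GAA"
Token 4: backref(off=3, len=4) (overlapping!). Copied 'GAAG' from pos 0. Output: "GAAGAAG"
Token 5: backref(off=3, len=3). Copied 'AAG' from pos 4. Output: "GAAGAAGAAG"
Token 6: backref(off=5, len=4). Copied 'AGAA' from pos 5. Output: "GAAGAAGAAGAGAA"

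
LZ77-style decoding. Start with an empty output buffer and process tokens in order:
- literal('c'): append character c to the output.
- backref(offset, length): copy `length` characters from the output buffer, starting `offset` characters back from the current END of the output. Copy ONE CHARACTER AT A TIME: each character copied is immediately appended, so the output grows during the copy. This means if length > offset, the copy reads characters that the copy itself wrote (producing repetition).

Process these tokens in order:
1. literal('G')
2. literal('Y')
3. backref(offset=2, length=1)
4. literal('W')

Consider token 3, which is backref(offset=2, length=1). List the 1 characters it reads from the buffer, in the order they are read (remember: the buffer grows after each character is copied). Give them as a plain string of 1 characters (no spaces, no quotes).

Answer: G

Derivation:
Token 1: literal('G'). Output: "G"
Token 2: literal('Y'). Output: "GY"
Token 3: backref(off=2, len=1). Buffer before: "GY" (len 2)
  byte 1: read out[0]='G', append. Buffer now: "GYG"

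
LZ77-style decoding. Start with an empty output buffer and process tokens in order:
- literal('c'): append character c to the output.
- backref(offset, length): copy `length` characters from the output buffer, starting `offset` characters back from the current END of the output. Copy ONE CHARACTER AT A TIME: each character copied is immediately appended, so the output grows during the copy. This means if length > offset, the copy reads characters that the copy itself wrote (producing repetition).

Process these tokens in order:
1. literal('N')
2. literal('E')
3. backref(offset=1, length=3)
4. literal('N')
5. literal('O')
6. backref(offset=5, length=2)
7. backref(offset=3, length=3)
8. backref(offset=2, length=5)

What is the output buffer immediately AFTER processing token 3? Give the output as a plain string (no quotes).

Token 1: literal('N'). Output: "N"
Token 2: literal('E'). Output: "NE"
Token 3: backref(off=1, len=3) (overlapping!). Copied 'EEE' from pos 1. Output: "NEEEE"

Answer: NEEEE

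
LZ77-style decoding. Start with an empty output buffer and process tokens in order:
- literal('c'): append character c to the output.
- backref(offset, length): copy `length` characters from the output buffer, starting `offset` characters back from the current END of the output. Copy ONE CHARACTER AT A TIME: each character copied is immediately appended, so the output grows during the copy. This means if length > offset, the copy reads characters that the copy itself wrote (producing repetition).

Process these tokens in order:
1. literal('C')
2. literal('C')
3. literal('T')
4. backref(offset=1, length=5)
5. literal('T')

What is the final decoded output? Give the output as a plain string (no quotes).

Token 1: literal('C'). Output: "C"
Token 2: literal('C'). Output: "CC"
Token 3: literal('T'). Output: "CCT"
Token 4: backref(off=1, len=5) (overlapping!). Copied 'TTTTT' from pos 2. Output: "CCTTTTTT"
Token 5: literal('T'). Output: "CCTTTTTTT"

Answer: CCTTTTTTT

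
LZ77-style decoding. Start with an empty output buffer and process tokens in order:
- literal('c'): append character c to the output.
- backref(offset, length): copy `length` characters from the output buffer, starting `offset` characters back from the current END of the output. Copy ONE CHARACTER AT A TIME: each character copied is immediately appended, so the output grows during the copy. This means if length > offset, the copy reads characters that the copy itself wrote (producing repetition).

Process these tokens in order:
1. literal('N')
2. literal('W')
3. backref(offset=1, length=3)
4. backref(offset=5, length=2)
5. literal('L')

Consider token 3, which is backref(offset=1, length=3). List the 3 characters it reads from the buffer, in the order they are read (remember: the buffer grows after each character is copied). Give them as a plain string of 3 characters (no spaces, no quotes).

Answer: WWW

Derivation:
Token 1: literal('N'). Output: "N"
Token 2: literal('W'). Output: "NW"
Token 3: backref(off=1, len=3). Buffer before: "NW" (len 2)
  byte 1: read out[1]='W', append. Buffer now: "NWW"
  byte 2: read out[2]='W', append. Buffer now: "NWWW"
  byte 3: read out[3]='W', append. Buffer now: "NWWWW"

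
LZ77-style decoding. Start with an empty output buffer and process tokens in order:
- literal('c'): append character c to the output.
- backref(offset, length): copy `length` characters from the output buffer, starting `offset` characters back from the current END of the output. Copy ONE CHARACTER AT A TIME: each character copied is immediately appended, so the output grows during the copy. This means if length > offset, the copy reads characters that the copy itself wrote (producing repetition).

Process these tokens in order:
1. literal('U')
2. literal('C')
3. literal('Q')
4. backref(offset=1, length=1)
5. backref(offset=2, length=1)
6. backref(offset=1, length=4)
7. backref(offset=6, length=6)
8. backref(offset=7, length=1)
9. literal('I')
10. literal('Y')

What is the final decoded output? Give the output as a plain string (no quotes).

Token 1: literal('U'). Output: "U"
Token 2: literal('C'). Output: "UC"
Token 3: literal('Q'). Output: "UCQ"
Token 4: backref(off=1, len=1). Copied 'Q' from pos 2. Output: "UCQQ"
Token 5: backref(off=2, len=1). Copied 'Q' from pos 2. Output: "UCQQQ"
Token 6: backref(off=1, len=4) (overlapping!). Copied 'QQQQ' from pos 4. Output: "UCQQQQQQQ"
Token 7: backref(off=6, len=6). Copied 'QQQQQQ' from pos 3. Output: "UCQQQQQQQQQQQQQ"
Token 8: backref(off=7, len=1). Copied 'Q' from pos 8. Output: "UCQQQQQQQQQQQQQQ"
Token 9: literal('I'). Output: "UCQQQQQQQQQQQQQQI"
Token 10: literal('Y'). Output: "UCQQQQQQQQQQQQQQIY"

Answer: UCQQQQQQQQQQQQQQIY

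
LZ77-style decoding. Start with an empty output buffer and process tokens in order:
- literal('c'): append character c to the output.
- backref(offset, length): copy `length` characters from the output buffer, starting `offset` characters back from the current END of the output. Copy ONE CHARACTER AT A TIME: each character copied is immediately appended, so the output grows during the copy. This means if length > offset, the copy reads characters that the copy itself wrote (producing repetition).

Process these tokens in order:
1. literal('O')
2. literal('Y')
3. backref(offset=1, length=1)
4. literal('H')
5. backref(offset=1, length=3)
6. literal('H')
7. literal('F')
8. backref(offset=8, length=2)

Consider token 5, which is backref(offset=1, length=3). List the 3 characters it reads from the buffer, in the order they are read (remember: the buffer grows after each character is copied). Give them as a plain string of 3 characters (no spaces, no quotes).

Token 1: literal('O'). Output: "O"
Token 2: literal('Y'). Output: "OY"
Token 3: backref(off=1, len=1). Copied 'Y' from pos 1. Output: "OYY"
Token 4: literal('H'). Output: "OYYH"
Token 5: backref(off=1, len=3). Buffer before: "OYYH" (len 4)
  byte 1: read out[3]='H', append. Buffer now: "OYYHH"
  byte 2: read out[4]='H', append. Buffer now: "OYYHHH"
  byte 3: read out[5]='H', append. Buffer now: "OYYHHHH"

Answer: HHH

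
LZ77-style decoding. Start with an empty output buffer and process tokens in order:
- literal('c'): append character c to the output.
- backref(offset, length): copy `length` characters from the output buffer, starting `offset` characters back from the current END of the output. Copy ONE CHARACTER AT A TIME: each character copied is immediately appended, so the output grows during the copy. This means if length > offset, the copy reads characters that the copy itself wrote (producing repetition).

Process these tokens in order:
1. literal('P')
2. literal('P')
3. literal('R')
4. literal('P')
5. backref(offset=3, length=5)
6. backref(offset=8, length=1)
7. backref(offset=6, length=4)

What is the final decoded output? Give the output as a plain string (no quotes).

Answer: PPRPPRPPRPPRPP

Derivation:
Token 1: literal('P'). Output: "P"
Token 2: literal('P'). Output: "PP"
Token 3: literal('R'). Output: "PPR"
Token 4: literal('P'). Output: "PPRP"
Token 5: backref(off=3, len=5) (overlapping!). Copied 'PRPPR' from pos 1. Output: "PPRPPRPPR"
Token 6: backref(off=8, len=1). Copied 'P' from pos 1. Output: "PPRPPRPPRP"
Token 7: backref(off=6, len=4). Copied 'PRPP' from pos 4. Output: "PPRPPRPPRPPRPP"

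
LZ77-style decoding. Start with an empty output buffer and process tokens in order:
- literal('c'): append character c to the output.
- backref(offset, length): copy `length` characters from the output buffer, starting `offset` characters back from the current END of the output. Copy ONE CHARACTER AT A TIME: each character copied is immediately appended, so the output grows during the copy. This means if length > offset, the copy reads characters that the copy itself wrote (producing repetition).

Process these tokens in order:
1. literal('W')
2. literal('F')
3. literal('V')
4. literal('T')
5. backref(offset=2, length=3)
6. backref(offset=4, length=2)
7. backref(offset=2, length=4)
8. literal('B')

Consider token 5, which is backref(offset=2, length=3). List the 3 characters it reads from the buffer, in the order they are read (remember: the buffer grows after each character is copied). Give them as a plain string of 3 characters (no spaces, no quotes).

Answer: VTV

Derivation:
Token 1: literal('W'). Output: "W"
Token 2: literal('F'). Output: "WF"
Token 3: literal('V'). Output: "WFV"
Token 4: literal('T'). Output: "WFVT"
Token 5: backref(off=2, len=3). Buffer before: "WFVT" (len 4)
  byte 1: read out[2]='V', append. Buffer now: "WFVTV"
  byte 2: read out[3]='T', append. Buffer now: "WFVTVT"
  byte 3: read out[4]='V', append. Buffer now: "WFVTVTV"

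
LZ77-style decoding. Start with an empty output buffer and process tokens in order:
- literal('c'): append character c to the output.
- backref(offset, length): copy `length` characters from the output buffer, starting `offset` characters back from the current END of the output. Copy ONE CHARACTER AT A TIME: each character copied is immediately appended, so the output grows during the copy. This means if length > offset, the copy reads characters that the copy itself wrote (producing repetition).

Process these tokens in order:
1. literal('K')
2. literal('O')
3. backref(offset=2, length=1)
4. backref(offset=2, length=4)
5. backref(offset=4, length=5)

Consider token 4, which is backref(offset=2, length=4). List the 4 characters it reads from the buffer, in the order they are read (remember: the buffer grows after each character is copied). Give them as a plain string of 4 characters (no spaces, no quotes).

Answer: OKOK

Derivation:
Token 1: literal('K'). Output: "K"
Token 2: literal('O'). Output: "KO"
Token 3: backref(off=2, len=1). Copied 'K' from pos 0. Output: "KOK"
Token 4: backref(off=2, len=4). Buffer before: "KOK" (len 3)
  byte 1: read out[1]='O', append. Buffer now: "KOKO"
  byte 2: read out[2]='K', append. Buffer now: "KOKOK"
  byte 3: read out[3]='O', append. Buffer now: "KOKOKO"
  byte 4: read out[4]='K', append. Buffer now: "KOKOKOK"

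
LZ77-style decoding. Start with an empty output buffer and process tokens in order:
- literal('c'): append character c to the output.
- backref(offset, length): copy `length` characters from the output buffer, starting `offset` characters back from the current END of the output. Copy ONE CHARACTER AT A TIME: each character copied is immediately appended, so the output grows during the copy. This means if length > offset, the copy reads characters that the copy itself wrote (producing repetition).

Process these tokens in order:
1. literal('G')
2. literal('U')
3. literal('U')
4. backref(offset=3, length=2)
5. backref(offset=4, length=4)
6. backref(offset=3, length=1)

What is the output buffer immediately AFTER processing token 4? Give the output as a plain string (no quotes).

Token 1: literal('G'). Output: "G"
Token 2: literal('U'). Output: "GU"
Token 3: literal('U'). Output: "GUU"
Token 4: backref(off=3, len=2). Copied 'GU' from pos 0. Output: "GUUGU"

Answer: GUUGU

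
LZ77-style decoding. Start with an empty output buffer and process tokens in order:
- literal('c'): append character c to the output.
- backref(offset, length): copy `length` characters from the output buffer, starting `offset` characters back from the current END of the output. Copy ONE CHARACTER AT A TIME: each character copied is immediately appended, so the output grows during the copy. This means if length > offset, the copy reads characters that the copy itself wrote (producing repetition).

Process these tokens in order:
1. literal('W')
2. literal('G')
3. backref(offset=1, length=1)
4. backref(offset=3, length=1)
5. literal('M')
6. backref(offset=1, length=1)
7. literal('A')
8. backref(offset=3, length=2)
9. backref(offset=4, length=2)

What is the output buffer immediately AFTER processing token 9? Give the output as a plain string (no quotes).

Answer: WGGWMMAMMMA

Derivation:
Token 1: literal('W'). Output: "W"
Token 2: literal('G'). Output: "WG"
Token 3: backref(off=1, len=1). Copied 'G' from pos 1. Output: "WGG"
Token 4: backref(off=3, len=1). Copied 'W' from pos 0. Output: "WGGW"
Token 5: literal('M'). Output: "WGGWM"
Token 6: backref(off=1, len=1). Copied 'M' from pos 4. Output: "WGGWMM"
Token 7: literal('A'). Output: "WGGWMMA"
Token 8: backref(off=3, len=2). Copied 'MM' from pos 4. Output: "WGGWMMAMM"
Token 9: backref(off=4, len=2). Copied 'MA' from pos 5. Output: "WGGWMMAMMMA"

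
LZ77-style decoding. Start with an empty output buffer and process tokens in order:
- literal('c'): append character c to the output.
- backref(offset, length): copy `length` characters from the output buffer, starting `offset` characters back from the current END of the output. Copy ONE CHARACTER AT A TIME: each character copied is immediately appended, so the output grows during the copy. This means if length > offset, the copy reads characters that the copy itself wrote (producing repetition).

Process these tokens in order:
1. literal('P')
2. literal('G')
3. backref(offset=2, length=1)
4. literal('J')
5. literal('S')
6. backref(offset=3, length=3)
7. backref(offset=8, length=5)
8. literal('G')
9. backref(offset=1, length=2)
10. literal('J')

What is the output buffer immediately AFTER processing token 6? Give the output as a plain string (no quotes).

Token 1: literal('P'). Output: "P"
Token 2: literal('G'). Output: "PG"
Token 3: backref(off=2, len=1). Copied 'P' from pos 0. Output: "PGP"
Token 4: literal('J'). Output: "PGPJ"
Token 5: literal('S'). Output: "PGPJS"
Token 6: backref(off=3, len=3). Copied 'PJS' from pos 2. Output: "PGPJSPJS"

Answer: PGPJSPJS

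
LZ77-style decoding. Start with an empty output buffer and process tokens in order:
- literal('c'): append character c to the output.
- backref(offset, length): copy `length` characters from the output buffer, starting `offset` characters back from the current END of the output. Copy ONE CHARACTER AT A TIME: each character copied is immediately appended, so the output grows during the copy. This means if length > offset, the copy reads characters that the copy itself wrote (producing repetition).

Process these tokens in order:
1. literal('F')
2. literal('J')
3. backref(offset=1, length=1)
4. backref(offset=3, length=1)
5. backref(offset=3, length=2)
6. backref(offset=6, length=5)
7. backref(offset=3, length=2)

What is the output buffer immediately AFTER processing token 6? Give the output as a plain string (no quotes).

Answer: FJJFJJFJJFJ

Derivation:
Token 1: literal('F'). Output: "F"
Token 2: literal('J'). Output: "FJ"
Token 3: backref(off=1, len=1). Copied 'J' from pos 1. Output: "FJJ"
Token 4: backref(off=3, len=1). Copied 'F' from pos 0. Output: "FJJF"
Token 5: backref(off=3, len=2). Copied 'JJ' from pos 1. Output: "FJJFJJ"
Token 6: backref(off=6, len=5). Copied 'FJJFJ' from pos 0. Output: "FJJFJJFJJFJ"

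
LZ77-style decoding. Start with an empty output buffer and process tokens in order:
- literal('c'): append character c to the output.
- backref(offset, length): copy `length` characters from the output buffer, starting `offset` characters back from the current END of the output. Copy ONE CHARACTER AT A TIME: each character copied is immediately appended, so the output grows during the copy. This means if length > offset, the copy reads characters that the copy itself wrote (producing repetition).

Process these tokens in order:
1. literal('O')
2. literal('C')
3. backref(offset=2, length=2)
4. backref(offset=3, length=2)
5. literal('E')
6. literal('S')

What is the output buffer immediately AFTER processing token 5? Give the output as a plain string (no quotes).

Answer: OCOCCOE

Derivation:
Token 1: literal('O'). Output: "O"
Token 2: literal('C'). Output: "OC"
Token 3: backref(off=2, len=2). Copied 'OC' from pos 0. Output: "OCOC"
Token 4: backref(off=3, len=2). Copied 'CO' from pos 1. Output: "OCOCCO"
Token 5: literal('E'). Output: "OCOCCOE"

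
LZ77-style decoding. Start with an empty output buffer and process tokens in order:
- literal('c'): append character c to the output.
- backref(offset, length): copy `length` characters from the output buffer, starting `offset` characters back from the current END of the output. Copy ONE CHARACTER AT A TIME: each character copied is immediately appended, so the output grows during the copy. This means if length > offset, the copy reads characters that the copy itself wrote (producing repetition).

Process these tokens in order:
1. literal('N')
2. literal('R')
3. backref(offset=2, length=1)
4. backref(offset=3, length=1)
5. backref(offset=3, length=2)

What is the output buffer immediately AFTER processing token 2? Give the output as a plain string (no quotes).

Answer: NR

Derivation:
Token 1: literal('N'). Output: "N"
Token 2: literal('R'). Output: "NR"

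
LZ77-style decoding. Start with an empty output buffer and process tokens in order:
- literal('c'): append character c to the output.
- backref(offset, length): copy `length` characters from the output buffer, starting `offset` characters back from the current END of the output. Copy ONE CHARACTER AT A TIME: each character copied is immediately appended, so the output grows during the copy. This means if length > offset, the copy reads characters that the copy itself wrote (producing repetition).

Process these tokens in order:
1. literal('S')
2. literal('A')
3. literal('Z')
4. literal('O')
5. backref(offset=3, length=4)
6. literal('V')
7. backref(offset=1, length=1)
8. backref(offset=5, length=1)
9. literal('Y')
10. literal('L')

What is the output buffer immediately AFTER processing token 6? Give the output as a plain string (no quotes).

Token 1: literal('S'). Output: "S"
Token 2: literal('A'). Output: "SA"
Token 3: literal('Z'). Output: "SAZ"
Token 4: literal('O'). Output: "SAZO"
Token 5: backref(off=3, len=4) (overlapping!). Copied 'AZOA' from pos 1. Output: "SAZOAZOA"
Token 6: literal('V'). Output: "SAZOAZOAV"

Answer: SAZOAZOAV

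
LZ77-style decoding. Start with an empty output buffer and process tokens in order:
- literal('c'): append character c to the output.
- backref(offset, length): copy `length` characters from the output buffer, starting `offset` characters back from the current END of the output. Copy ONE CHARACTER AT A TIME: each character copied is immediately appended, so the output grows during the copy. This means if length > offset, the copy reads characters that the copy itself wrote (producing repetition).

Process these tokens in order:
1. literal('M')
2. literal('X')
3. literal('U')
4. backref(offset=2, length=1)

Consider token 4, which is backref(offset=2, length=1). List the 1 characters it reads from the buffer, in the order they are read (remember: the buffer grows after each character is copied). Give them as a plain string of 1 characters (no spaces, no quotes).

Token 1: literal('M'). Output: "M"
Token 2: literal('X'). Output: "MX"
Token 3: literal('U'). Output: "MXU"
Token 4: backref(off=2, len=1). Buffer before: "MXU" (len 3)
  byte 1: read out[1]='X', append. Buffer now: "MXUX"

Answer: X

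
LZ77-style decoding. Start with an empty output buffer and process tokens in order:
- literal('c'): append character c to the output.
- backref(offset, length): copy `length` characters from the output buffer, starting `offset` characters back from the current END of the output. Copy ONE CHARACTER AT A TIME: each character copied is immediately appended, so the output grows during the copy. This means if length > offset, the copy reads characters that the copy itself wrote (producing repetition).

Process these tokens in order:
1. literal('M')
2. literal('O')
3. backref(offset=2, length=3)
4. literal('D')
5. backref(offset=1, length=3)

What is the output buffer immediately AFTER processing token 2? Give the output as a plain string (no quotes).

Answer: MO

Derivation:
Token 1: literal('M'). Output: "M"
Token 2: literal('O'). Output: "MO"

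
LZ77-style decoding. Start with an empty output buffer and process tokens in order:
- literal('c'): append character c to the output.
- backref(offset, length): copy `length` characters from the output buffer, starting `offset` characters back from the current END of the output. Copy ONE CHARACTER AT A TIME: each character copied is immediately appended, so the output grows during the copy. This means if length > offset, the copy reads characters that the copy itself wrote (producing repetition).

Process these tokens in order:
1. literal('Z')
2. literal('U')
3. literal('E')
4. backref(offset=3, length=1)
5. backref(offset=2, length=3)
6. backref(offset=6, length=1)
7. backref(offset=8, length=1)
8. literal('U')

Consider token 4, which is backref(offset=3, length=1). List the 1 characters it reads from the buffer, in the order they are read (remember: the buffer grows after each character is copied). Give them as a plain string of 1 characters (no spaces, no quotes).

Token 1: literal('Z'). Output: "Z"
Token 2: literal('U'). Output: "ZU"
Token 3: literal('E'). Output: "ZUE"
Token 4: backref(off=3, len=1). Buffer before: "ZUE" (len 3)
  byte 1: read out[0]='Z', append. Buffer now: "ZUEZ"

Answer: Z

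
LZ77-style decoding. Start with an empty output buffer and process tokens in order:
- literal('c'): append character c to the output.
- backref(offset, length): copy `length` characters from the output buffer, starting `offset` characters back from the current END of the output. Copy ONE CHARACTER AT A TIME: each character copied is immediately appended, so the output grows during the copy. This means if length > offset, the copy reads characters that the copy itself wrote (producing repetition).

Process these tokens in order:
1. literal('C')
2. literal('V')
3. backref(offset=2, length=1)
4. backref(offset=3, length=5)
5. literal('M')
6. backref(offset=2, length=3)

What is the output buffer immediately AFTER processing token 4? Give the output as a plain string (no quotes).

Answer: CVCCVCCV

Derivation:
Token 1: literal('C'). Output: "C"
Token 2: literal('V'). Output: "CV"
Token 3: backref(off=2, len=1). Copied 'C' from pos 0. Output: "CVC"
Token 4: backref(off=3, len=5) (overlapping!). Copied 'CVCCV' from pos 0. Output: "CVCCVCCV"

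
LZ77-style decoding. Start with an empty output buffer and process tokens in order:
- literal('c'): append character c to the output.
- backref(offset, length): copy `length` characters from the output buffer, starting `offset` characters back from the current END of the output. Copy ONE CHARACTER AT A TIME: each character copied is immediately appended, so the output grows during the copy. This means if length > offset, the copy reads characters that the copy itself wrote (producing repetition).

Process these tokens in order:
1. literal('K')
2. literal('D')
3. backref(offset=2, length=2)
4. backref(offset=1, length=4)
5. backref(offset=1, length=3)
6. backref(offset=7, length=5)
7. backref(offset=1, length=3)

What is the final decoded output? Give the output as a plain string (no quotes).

Token 1: literal('K'). Output: "K"
Token 2: literal('D'). Output: "KD"
Token 3: backref(off=2, len=2). Copied 'KD' from pos 0. Output: "KDKD"
Token 4: backref(off=1, len=4) (overlapping!). Copied 'DDDD' from pos 3. Output: "KDKDDDDD"
Token 5: backref(off=1, len=3) (overlapping!). Copied 'DDD' from pos 7. Output: "KDKDDDDDDDD"
Token 6: backref(off=7, len=5). Copied 'DDDDD' from pos 4. Output: "KDKDDDDDDDDDDDDD"
Token 7: backref(off=1, len=3) (overlapping!). Copied 'DDD' from pos 15. Output: "KDKDDDDDDDDDDDDDDDD"

Answer: KDKDDDDDDDDDDDDDDDD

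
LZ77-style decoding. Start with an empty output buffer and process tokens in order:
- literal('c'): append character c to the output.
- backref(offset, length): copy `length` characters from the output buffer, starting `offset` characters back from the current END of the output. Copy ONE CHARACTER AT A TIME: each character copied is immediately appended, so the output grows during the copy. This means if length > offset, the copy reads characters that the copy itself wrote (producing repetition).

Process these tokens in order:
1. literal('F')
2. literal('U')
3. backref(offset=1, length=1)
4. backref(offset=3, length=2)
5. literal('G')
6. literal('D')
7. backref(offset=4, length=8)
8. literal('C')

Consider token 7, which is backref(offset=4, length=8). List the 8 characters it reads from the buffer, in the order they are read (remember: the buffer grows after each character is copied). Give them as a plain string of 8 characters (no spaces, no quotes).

Answer: FUGDFUGD

Derivation:
Token 1: literal('F'). Output: "F"
Token 2: literal('U'). Output: "FU"
Token 3: backref(off=1, len=1). Copied 'U' from pos 1. Output: "FUU"
Token 4: backref(off=3, len=2). Copied 'FU' from pos 0. Output: "FUUFU"
Token 5: literal('G'). Output: "FUUFUG"
Token 6: literal('D'). Output: "FUUFUGD"
Token 7: backref(off=4, len=8). Buffer before: "FUUFUGD" (len 7)
  byte 1: read out[3]='F', append. Buffer now: "FUUFUGDF"
  byte 2: read out[4]='U', append. Buffer now: "FUUFUGDFU"
  byte 3: read out[5]='G', append. Buffer now: "FUUFUGDFUG"
  byte 4: read out[6]='D', append. Buffer now: "FUUFUGDFUGD"
  byte 5: read out[7]='F', append. Buffer now: "FUUFUGDFUGDF"
  byte 6: read out[8]='U', append. Buffer now: "FUUFUGDFUGDFU"
  byte 7: read out[9]='G', append. Buffer now: "FUUFUGDFUGDFUG"
  byte 8: read out[10]='D', append. Buffer now: "FUUFUGDFUGDFUGD"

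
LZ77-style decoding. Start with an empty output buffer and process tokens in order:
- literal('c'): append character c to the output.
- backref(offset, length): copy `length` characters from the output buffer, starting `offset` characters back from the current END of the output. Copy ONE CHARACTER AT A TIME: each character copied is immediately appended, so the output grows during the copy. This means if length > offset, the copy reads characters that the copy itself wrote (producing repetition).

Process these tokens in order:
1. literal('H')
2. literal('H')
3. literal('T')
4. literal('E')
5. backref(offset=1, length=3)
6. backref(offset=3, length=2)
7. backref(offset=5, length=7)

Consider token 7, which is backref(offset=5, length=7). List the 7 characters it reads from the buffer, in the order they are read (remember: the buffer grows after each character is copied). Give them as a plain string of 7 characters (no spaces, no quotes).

Token 1: literal('H'). Output: "H"
Token 2: literal('H'). Output: "HH"
Token 3: literal('T'). Output: "HHT"
Token 4: literal('E'). Output: "HHTE"
Token 5: backref(off=1, len=3) (overlapping!). Copied 'EEE' from pos 3. Output: "HHTEEEE"
Token 6: backref(off=3, len=2). Copied 'EE' from pos 4. Output: "HHTEEEEEE"
Token 7: backref(off=5, len=7). Buffer before: "HHTEEEEEE" (len 9)
  byte 1: read out[4]='E', append. Buffer now: "HHTEEEEEEE"
  byte 2: read out[5]='E', append. Buffer now: "HHTEEEEEEEE"
  byte 3: read out[6]='E', append. Buffer now: "HHTEEEEEEEEE"
  byte 4: read out[7]='E', append. Buffer now: "HHTEEEEEEEEEE"
  byte 5: read out[8]='E', append. Buffer now: "HHTEEEEEEEEEEE"
  byte 6: read out[9]='E', append. Buffer now: "HHTEEEEEEEEEEEE"
  byte 7: read out[10]='E', append. Buffer now: "HHTEEEEEEEEEEEEE"

Answer: EEEEEEE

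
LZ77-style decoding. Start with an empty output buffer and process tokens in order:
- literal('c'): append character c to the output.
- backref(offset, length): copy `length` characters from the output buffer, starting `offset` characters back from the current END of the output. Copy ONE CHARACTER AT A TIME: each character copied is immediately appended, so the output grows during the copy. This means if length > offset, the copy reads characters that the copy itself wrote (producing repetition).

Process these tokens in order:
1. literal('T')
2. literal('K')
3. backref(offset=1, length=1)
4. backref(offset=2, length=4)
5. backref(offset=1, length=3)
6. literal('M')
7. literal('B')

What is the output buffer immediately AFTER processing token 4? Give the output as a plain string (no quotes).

Token 1: literal('T'). Output: "T"
Token 2: literal('K'). Output: "TK"
Token 3: backref(off=1, len=1). Copied 'K' from pos 1. Output: "TKK"
Token 4: backref(off=2, len=4) (overlapping!). Copied 'KKKK' from pos 1. Output: "TKKKKKK"

Answer: TKKKKKK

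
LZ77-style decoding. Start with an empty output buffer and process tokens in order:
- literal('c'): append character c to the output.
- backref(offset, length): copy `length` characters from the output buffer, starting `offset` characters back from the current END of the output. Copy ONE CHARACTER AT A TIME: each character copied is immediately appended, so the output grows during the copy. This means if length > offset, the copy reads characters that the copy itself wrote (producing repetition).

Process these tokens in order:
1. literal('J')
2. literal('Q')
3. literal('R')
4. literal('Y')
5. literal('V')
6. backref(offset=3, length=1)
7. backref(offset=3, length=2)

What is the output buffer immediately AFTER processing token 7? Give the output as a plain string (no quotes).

Answer: JQRYVRYV

Derivation:
Token 1: literal('J'). Output: "J"
Token 2: literal('Q'). Output: "JQ"
Token 3: literal('R'). Output: "JQR"
Token 4: literal('Y'). Output: "JQRY"
Token 5: literal('V'). Output: "JQRYV"
Token 6: backref(off=3, len=1). Copied 'R' from pos 2. Output: "JQRYVR"
Token 7: backref(off=3, len=2). Copied 'YV' from pos 3. Output: "JQRYVRYV"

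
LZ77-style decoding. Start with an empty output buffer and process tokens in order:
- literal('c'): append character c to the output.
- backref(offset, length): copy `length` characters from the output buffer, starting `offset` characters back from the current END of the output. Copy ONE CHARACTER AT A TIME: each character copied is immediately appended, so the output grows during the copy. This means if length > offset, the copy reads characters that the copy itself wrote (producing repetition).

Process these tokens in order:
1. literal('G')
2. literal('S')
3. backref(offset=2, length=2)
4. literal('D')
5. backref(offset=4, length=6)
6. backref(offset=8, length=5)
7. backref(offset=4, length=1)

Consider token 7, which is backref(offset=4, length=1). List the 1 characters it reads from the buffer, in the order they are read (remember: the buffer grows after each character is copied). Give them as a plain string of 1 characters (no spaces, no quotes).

Token 1: literal('G'). Output: "G"
Token 2: literal('S'). Output: "GS"
Token 3: backref(off=2, len=2). Copied 'GS' from pos 0. Output: "GSGS"
Token 4: literal('D'). Output: "GSGSD"
Token 5: backref(off=4, len=6) (overlapping!). Copied 'SGSDSG' from pos 1. Output: "GSGSDSGSDSG"
Token 6: backref(off=8, len=5). Copied 'SDSGS' from pos 3. Output: "GSGSDSGSDSGSDSGS"
Token 7: backref(off=4, len=1). Buffer before: "GSGSDSGSDSGSDSGS" (len 16)
  byte 1: read out[12]='D', append. Buffer now: "GSGSDSGSDSGSDSGSD"

Answer: D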